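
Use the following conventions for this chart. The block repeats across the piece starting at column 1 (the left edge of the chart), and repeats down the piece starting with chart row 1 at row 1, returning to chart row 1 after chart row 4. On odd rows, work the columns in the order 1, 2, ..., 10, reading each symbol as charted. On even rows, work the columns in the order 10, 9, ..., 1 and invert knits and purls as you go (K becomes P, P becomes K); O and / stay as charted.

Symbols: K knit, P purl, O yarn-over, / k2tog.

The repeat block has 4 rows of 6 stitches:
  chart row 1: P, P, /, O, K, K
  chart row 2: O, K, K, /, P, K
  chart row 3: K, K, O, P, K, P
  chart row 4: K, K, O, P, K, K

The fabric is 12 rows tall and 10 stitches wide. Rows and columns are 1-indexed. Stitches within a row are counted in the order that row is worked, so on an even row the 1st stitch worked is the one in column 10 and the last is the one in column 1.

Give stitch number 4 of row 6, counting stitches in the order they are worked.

Stitch:
O

Derivation:
For row 6: chart row = ((6-1) mod 4) + 1 = 2; this is a WS (even) row.
Chart row 2 tiled across columns 1-10: O K K / P K O K K /
Wrong side: read the tiled row from column 10 down to 1 and exchange K with P (leave O, /).
Row 6 as worked: / P P O P K / P P O
Counting 4 along the worked row gives O.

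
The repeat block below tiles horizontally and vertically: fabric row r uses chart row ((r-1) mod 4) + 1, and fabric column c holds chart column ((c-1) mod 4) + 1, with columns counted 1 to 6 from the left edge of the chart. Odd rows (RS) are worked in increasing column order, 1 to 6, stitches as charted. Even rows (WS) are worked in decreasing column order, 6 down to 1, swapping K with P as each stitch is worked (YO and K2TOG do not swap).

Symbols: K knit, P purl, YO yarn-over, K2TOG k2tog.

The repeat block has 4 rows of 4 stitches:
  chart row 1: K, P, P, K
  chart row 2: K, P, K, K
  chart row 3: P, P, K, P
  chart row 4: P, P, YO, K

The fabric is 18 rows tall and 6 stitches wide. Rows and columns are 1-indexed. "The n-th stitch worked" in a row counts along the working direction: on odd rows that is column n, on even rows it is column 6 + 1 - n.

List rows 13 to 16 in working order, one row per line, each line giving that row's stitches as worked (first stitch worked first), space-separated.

== ROWS AS WORKED ==
K P P K K P
K P P P K P
P P K P P P
K K P YO K K

Derivation:
Row 13: chart row 1, RS - tile across columns 1-6 and work as-is.
Row 14: chart row 2, WS - tiled (columns 1-6): K P K K K P; work from column 6 back to 1 with K<->P swapped.
Row 15: chart row 3, RS - tile across columns 1-6 and work as-is.
Row 16: chart row 4, WS - tiled (columns 1-6): P P YO K P P; work from column 6 back to 1 with K<->P swapped.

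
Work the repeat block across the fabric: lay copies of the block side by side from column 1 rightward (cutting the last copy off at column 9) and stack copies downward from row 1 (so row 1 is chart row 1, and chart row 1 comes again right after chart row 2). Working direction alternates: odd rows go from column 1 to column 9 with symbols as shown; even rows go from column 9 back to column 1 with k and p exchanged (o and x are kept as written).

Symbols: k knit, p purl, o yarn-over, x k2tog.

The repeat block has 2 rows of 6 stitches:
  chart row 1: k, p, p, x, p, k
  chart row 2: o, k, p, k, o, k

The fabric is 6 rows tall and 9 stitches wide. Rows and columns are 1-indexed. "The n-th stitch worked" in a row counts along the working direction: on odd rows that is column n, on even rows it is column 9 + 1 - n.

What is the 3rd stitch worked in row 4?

Stitch:
o

Derivation:
For row 4: chart row = ((4-1) mod 2) + 1 = 2; this is a WS (even) row.
Chart row 2 tiled across columns 1-9: o k p k o k o k p
WS row: flip the tiled sequence (start at column 9) and apply k<->p; o and x stay.
Row 4 as worked: k p o p o p k p o
Counting 3 along the worked row gives o.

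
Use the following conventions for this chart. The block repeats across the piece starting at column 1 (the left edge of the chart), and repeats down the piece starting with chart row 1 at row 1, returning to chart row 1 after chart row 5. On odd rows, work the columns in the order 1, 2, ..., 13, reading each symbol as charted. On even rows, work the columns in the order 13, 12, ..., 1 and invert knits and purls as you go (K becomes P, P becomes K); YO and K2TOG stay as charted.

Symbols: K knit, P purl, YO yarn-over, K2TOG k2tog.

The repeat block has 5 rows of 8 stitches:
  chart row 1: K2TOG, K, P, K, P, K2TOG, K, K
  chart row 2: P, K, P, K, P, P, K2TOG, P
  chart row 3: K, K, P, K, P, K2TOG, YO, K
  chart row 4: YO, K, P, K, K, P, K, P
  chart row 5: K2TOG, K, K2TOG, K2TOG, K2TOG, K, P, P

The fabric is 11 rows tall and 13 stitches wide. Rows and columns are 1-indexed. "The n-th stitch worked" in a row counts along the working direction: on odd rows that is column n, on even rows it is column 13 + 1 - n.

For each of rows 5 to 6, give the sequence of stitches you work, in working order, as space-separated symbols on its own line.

Rows as worked:
K2TOG K K2TOG K2TOG K2TOG K P P K2TOG K K2TOG K2TOG K2TOG
K P K P K2TOG P P K2TOG K P K P K2TOG

Derivation:
Row 5: chart row 5, RS - tile across columns 1-13 and work as-is.
Row 6: chart row 1, WS - tiled (columns 1-13): K2TOG K P K P K2TOG K K K2TOG K P K P; work from column 13 back to 1 with K<->P swapped.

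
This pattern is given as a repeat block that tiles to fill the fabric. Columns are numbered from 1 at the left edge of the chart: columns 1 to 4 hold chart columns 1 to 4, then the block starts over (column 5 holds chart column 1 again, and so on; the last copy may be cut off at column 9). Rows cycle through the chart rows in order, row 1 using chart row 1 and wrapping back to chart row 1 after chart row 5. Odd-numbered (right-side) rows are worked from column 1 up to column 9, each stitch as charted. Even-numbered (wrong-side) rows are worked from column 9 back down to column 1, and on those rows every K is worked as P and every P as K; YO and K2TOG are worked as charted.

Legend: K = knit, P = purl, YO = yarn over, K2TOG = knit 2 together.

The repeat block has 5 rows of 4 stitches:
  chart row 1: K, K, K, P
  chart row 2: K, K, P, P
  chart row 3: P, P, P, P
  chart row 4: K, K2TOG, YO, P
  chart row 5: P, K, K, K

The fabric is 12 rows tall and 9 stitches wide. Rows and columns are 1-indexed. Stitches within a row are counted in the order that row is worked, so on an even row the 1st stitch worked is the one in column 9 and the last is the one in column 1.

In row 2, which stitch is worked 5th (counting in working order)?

Stitch:
P

Derivation:
Row 2: (2-1) mod 5 = 1, so use chart row 2. Even row -> WS.
Chart row 2 tiled across columns 1-9: K K P P K K P P K
WS row: flip the tiled sequence (start at column 9) and apply K<->P; YO and K2TOG stay.
Row 2 as worked: P K K P P K K P P
The 5th stitch worked is P.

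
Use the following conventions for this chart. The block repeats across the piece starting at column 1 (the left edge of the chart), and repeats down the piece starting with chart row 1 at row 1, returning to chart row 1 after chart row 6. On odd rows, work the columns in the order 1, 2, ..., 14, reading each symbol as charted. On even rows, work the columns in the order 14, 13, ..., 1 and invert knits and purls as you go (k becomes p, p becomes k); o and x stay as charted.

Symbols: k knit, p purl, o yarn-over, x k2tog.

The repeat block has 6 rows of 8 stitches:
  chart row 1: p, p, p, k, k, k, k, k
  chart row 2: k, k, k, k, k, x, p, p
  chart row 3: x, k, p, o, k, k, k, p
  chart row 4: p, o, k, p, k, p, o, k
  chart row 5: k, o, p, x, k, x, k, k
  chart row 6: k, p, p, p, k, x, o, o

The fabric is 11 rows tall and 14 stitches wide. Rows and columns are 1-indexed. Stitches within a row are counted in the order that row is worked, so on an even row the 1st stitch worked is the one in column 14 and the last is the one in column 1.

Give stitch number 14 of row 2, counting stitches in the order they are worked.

Row 2 uses chart row ((2-1) mod 6)+1 = 2. Row 2 is even, so WS.
Chart row 2 tiled across columns 1-14: k k k k k x p p k k k k k x
WS: work from column 14 back to column 1 (reverse the tiled row), swapping k<->p (o and x unchanged).
Row 2 as worked: x p p p p p k k x p p p p p
Stitch 14 in working order -> p

== STITCH ==
p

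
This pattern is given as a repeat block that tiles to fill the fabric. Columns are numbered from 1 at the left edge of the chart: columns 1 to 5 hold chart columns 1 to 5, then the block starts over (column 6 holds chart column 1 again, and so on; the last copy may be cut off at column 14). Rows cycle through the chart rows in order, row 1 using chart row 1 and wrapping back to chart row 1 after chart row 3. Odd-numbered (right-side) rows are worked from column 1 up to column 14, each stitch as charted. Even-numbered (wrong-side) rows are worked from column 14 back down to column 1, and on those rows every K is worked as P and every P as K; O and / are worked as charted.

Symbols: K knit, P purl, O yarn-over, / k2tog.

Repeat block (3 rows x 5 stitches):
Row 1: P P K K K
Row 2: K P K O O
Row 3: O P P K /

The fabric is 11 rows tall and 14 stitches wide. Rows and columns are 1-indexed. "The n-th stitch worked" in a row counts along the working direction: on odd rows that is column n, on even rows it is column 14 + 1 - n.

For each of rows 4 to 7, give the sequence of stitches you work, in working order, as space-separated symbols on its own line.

Result:
P P K K P P P K K P P P K K
K P K O O K P K O O K P K O
P K K O / P K K O / P K K O
P P K K K P P K K K P P K K

Derivation:
Row 4: chart row 1, WS - tiled (columns 1-14): P P K K K P P K K K P P K K; work from column 14 back to 1 with K<->P swapped.
Row 5: chart row 2, RS - tile across columns 1-14 and work as-is.
Row 6: chart row 3, WS - tiled (columns 1-14): O P P K / O P P K / O P P K; work from column 14 back to 1 with K<->P swapped.
Row 7: chart row 1, RS - tile across columns 1-14 and work as-is.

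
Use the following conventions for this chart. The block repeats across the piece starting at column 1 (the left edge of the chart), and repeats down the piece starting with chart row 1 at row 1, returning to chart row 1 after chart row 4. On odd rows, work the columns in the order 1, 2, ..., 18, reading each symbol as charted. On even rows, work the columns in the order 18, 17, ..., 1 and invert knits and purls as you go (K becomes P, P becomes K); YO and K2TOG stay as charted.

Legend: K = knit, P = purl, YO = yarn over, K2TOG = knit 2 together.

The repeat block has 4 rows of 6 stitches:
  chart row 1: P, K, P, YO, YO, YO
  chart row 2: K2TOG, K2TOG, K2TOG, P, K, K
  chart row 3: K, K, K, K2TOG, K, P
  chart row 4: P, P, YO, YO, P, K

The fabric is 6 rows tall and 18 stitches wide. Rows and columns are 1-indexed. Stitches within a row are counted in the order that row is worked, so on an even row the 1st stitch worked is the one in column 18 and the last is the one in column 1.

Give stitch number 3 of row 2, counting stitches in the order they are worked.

For row 2: chart row = ((2-1) mod 4) + 1 = 2; this is a WS (even) row.
Chart row 2 tiled across columns 1-18: K2TOG K2TOG K2TOG P K K K2TOG K2TOG K2TOG P K K K2TOG K2TOG K2TOG P K K
WS row: flip the tiled sequence (start at column 18) and apply K<->P; YO and K2TOG stay.
Row 2 as worked: P P K K2TOG K2TOG K2TOG P P K K2TOG K2TOG K2TOG P P K K2TOG K2TOG K2TOG
The 3rd stitch worked is K.

== STITCH ==
K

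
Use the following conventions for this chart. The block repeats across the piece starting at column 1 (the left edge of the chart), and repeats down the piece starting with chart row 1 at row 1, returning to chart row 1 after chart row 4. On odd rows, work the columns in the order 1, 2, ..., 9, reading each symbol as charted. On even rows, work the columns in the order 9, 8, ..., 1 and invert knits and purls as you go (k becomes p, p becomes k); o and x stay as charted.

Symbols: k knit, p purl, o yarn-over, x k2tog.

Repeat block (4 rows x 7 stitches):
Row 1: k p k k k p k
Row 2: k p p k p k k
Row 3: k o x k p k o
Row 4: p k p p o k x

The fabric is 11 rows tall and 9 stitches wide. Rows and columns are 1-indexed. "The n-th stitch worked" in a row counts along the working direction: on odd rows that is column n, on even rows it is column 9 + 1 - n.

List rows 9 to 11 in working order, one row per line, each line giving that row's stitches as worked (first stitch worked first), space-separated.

Row 9: chart row 1, RS - tile across columns 1-9 and work as-is.
Row 10: chart row 2, WS - tiled (columns 1-9): k p p k p k k k p; work from column 9 back to 1 with k<->p swapped.
Row 11: chart row 3, RS - tile across columns 1-9 and work as-is.

Result:
k p k k k p k k p
k p p p k p k k p
k o x k p k o k o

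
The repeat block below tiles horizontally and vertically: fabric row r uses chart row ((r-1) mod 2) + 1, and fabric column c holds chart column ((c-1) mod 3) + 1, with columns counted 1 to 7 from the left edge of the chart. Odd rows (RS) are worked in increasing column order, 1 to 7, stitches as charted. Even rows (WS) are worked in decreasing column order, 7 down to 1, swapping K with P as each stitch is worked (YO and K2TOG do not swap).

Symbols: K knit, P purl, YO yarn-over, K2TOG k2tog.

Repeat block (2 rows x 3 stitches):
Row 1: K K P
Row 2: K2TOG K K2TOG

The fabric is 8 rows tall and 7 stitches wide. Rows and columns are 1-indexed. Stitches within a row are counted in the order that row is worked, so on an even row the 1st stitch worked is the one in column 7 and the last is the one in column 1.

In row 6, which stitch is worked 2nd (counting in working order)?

Result:
K2TOG

Derivation:
For row 6: chart row = ((6-1) mod 2) + 1 = 2; this is a WS (even) row.
Chart row 2 tiled across columns 1-7: K2TOG K K2TOG K2TOG K K2TOG K2TOG
WS row: flip the tiled sequence (start at column 7) and apply K<->P; YO and K2TOG stay.
Row 6 as worked: K2TOG K2TOG P K2TOG K2TOG P K2TOG
Counting 2 along the worked row gives K2TOG.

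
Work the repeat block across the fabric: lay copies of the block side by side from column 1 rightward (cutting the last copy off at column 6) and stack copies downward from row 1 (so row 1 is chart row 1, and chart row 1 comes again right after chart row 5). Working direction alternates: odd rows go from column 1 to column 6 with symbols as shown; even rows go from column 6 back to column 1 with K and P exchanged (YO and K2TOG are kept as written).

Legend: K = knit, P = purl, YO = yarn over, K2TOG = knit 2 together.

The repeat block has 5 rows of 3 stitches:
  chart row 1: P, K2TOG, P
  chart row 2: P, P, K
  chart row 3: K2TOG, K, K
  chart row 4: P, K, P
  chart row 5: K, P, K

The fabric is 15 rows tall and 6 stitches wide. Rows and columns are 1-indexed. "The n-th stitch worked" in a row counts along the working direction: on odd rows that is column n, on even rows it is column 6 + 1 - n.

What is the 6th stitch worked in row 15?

Row 15 uses chart row ((15-1) mod 5)+1 = 5. Row 15 is odd, so RS.
Chart row 5 tiled across columns 1-6: K P K K P K
RS row: no reversal, no swap; stitch n worked = column n.
The 6th stitch worked is K.

Result:
K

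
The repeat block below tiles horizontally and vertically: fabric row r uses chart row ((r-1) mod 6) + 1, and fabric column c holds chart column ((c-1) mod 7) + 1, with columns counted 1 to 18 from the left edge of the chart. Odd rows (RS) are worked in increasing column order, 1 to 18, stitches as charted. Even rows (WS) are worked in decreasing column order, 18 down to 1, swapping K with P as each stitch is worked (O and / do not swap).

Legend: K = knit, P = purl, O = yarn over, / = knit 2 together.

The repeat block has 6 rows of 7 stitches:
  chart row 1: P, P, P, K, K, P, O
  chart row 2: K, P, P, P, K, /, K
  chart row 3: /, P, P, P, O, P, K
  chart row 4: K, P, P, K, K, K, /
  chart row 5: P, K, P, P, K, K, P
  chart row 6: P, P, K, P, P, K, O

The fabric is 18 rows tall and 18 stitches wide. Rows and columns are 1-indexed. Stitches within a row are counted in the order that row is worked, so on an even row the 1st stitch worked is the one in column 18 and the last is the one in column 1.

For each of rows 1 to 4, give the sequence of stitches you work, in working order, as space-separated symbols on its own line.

Row 1: chart row 1, RS - tile across columns 1-18 and work as-is.
Row 2: chart row 2, WS - tiled (columns 1-18): K P P P K / K K P P P K / K K P P P; work from column 18 back to 1 with K<->P swapped.
Row 3: chart row 3, RS - tile across columns 1-18 and work as-is.
Row 4: chart row 4, WS - tiled (columns 1-18): K P P K K K / K P P K K K / K P P K; work from column 18 back to 1 with K<->P swapped.

== ROWS AS WORKED ==
P P P K K P O P P P K K P O P P P K
K K K P P / P K K K P P / P K K K P
/ P P P O P K / P P P O P K / P P P
P K K P / P P P K K P / P P P K K P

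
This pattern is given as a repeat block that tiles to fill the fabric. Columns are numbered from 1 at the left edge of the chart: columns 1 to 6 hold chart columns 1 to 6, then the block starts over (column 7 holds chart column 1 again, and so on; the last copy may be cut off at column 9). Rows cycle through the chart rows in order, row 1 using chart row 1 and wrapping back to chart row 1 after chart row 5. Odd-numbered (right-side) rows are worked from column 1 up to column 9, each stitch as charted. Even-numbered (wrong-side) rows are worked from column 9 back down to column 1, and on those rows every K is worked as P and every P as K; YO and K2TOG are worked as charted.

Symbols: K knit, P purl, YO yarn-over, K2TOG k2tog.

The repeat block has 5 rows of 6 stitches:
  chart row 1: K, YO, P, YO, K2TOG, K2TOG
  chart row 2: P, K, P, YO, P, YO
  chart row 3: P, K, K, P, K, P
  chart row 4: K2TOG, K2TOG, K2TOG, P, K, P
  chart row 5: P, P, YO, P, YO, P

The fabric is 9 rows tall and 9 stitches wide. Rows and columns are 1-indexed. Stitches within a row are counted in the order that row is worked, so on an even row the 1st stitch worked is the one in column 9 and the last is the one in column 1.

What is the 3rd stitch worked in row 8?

Result:
K

Derivation:
For row 8: chart row = ((8-1) mod 5) + 1 = 3; this is a WS (even) row.
Chart row 3 tiled across columns 1-9: P K K P K P P K K
Wrong side: read the tiled row from column 9 down to 1 and exchange K with P (leave YO, K2TOG).
Row 8 as worked: P P K K P K P P K
Stitch 3 in working order -> K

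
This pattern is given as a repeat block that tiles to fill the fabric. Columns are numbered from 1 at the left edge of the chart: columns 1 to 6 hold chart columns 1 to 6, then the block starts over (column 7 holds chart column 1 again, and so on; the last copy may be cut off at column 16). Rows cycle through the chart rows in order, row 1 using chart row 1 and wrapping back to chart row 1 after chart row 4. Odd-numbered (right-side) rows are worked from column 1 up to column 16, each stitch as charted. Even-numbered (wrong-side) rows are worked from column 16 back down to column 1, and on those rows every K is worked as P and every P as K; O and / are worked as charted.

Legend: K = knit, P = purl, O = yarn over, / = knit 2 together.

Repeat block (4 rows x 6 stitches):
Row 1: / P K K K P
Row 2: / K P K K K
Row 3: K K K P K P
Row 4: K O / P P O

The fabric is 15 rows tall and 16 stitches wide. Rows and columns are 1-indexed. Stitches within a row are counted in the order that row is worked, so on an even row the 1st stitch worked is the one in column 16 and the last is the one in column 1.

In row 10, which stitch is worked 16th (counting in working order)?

Row 10 uses chart row ((10-1) mod 4)+1 = 2. Row 10 is even, so WS.
Chart row 2 tiled across columns 1-16: / K P K K K / K P K K K / K P K
Wrong side: read the tiled row from column 16 down to 1 and exchange K with P (leave O, /).
Row 10 as worked: P K P / P P P K P / P P P K P /
The 16th stitch worked is /.

Stitch:
/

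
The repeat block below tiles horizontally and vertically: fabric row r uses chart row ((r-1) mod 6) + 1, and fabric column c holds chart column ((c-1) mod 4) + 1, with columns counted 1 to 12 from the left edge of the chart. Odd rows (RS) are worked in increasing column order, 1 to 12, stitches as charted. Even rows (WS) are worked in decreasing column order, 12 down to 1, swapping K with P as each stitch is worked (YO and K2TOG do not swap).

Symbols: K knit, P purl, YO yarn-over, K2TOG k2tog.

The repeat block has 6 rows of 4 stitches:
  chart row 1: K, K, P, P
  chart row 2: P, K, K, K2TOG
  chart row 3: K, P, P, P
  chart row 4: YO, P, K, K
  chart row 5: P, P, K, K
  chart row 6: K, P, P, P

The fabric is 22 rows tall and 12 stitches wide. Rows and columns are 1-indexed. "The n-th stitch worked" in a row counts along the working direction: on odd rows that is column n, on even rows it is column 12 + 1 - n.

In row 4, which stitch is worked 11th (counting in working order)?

Row 4: (4-1) mod 6 = 3, so use chart row 4. Even row -> WS.
Chart row 4 tiled across columns 1-12: YO P K K YO P K K YO P K K
WS row: flip the tiled sequence (start at column 12) and apply K<->P; YO and K2TOG stay.
Row 4 as worked: P P K YO P P K YO P P K YO
Counting 11 along the worked row gives K.

Result:
K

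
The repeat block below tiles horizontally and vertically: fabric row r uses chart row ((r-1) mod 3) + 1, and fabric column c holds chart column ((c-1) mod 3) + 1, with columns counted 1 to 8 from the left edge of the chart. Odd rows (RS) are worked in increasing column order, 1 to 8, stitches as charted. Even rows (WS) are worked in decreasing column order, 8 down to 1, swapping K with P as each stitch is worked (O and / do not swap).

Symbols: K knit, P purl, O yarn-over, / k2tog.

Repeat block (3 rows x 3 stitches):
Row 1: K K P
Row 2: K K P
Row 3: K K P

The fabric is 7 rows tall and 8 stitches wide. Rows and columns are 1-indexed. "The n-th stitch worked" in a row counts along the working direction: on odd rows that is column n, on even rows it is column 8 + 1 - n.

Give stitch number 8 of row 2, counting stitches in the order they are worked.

Result:
P

Derivation:
For row 2: chart row = ((2-1) mod 3) + 1 = 2; this is a WS (even) row.
Chart row 2 tiled across columns 1-8: K K P K K P K K
WS: work from column 8 back to column 1 (reverse the tiled row), swapping K<->P (O and / unchanged).
Row 2 as worked: P P K P P K P P
Counting 8 along the worked row gives P.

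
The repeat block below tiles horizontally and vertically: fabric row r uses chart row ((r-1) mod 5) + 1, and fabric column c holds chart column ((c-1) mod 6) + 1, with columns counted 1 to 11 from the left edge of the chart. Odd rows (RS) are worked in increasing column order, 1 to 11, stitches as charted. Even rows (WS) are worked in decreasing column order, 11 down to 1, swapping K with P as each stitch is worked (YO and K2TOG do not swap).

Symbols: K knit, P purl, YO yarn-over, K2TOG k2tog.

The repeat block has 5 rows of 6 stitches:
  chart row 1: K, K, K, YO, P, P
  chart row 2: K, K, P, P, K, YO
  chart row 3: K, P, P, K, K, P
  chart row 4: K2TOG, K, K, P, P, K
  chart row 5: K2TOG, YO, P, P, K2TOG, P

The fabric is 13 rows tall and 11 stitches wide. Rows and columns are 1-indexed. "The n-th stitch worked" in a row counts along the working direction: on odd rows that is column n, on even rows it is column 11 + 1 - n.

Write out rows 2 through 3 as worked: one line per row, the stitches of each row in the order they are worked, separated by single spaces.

Result:
P K K P P YO P K K P P
K P P K K P K P P K K

Derivation:
Row 2: chart row 2, WS - tiled (columns 1-11): K K P P K YO K K P P K; work from column 11 back to 1 with K<->P swapped.
Row 3: chart row 3, RS - tile across columns 1-11 and work as-is.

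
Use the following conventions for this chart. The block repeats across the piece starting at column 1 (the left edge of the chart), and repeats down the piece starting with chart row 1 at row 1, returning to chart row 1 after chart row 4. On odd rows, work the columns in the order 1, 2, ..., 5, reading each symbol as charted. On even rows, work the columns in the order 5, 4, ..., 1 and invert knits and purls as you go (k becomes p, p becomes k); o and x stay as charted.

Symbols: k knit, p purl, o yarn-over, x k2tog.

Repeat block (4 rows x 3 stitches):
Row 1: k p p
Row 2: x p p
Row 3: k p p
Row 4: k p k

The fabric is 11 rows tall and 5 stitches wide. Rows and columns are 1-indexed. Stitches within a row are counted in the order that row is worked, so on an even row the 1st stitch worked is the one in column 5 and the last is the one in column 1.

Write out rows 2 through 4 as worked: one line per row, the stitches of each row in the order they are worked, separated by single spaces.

== ROWS AS WORKED ==
k x k k x
k p p k p
k p p k p

Derivation:
Row 2: chart row 2, WS - tiled (columns 1-5): x p p x p; work from column 5 back to 1 with k<->p swapped.
Row 3: chart row 3, RS - tile across columns 1-5 and work as-is.
Row 4: chart row 4, WS - tiled (columns 1-5): k p k k p; work from column 5 back to 1 with k<->p swapped.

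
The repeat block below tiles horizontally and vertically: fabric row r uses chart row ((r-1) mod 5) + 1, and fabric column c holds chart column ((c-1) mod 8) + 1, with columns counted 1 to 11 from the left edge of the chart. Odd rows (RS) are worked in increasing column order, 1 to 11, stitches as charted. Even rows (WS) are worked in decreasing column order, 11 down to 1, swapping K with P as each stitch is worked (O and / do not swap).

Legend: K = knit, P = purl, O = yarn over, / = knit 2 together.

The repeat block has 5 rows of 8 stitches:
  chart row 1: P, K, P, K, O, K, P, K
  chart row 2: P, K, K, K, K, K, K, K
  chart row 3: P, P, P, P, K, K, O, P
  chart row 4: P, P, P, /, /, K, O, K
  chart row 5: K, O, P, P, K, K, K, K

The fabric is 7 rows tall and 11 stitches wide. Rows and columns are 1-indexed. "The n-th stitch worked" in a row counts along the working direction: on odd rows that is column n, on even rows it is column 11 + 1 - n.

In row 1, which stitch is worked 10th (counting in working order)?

Stitch:
K

Derivation:
For row 1: chart row = ((1-1) mod 5) + 1 = 1; this is a RS (odd) row.
Chart row 1 tiled across columns 1-11: P K P K O K P K P K P
RS: work column 1 to column 11, symbols as charted — the tiled row is the row as worked.
Stitch 10 in working order -> K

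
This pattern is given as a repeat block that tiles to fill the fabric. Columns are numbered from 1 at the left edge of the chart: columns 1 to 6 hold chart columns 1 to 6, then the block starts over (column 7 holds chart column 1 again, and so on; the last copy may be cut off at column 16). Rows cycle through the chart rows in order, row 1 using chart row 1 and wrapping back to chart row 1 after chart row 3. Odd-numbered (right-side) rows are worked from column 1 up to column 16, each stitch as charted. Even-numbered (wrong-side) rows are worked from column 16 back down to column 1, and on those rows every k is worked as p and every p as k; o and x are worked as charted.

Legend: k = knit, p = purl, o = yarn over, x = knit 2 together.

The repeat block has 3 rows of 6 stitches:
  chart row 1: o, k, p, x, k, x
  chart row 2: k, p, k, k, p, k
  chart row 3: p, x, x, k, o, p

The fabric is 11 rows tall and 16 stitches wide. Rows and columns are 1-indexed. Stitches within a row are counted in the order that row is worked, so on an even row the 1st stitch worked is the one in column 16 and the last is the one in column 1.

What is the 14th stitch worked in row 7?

Stitch:
k

Derivation:
Row 7 uses chart row ((7-1) mod 3)+1 = 1. Row 7 is odd, so RS.
Chart row 1 tiled across columns 1-16: o k p x k x o k p x k x o k p x
Right side: take the tiled row as-is (worked left to right from column 1).
The 14th stitch worked is k.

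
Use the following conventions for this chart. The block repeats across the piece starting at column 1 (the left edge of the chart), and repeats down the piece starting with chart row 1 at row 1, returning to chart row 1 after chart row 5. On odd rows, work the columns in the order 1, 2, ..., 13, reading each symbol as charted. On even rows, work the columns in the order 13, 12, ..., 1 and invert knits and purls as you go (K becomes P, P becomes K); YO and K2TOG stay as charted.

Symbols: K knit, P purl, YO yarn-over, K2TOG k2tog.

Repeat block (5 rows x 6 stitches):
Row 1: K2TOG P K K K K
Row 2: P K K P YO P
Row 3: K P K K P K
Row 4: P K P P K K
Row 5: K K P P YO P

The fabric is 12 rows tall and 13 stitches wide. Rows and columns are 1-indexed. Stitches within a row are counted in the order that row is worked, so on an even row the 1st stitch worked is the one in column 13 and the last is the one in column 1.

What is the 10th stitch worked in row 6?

Row 6 uses chart row ((6-1) mod 5)+1 = 1. Row 6 is even, so WS.
Chart row 1 tiled across columns 1-13: K2TOG P K K K K K2TOG P K K K K K2TOG
WS row: flip the tiled sequence (start at column 13) and apply K<->P; YO and K2TOG stay.
Row 6 as worked: K2TOG P P P P K K2TOG P P P P K K2TOG
Stitch 10 in working order -> P

Result:
P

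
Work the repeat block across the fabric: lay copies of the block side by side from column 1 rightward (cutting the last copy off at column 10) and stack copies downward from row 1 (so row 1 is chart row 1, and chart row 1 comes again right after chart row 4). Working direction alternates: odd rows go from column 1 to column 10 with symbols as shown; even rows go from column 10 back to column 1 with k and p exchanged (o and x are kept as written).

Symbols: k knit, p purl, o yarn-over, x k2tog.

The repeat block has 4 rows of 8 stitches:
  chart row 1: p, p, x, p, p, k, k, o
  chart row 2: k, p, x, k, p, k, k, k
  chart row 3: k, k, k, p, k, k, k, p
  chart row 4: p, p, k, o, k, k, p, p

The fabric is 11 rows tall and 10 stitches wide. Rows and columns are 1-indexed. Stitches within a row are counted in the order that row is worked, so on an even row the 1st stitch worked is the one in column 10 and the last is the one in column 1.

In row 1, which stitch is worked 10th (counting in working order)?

Row 1: (1-1) mod 4 = 0, so use chart row 1. Odd row -> RS.
Chart row 1 tiled across columns 1-10: p p x p p k k o p p
RS: work column 1 to column 10, symbols as charted — the tiled row is the row as worked.
The 10th stitch worked is p.

Stitch:
p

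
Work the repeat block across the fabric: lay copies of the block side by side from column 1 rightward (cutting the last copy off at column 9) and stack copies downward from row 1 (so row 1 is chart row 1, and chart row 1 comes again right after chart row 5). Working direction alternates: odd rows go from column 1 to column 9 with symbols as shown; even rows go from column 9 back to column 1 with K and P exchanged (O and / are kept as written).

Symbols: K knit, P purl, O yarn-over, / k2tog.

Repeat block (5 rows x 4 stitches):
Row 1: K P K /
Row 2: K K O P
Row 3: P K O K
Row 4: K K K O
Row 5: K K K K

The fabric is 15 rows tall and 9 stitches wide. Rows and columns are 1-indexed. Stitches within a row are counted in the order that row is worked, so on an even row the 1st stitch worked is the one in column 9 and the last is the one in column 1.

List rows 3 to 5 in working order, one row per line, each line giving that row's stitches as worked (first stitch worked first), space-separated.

== ROWS AS WORKED ==
P K O K P K O K P
P O P P P O P P P
K K K K K K K K K

Derivation:
Row 3: chart row 3, RS - tile across columns 1-9 and work as-is.
Row 4: chart row 4, WS - tiled (columns 1-9): K K K O K K K O K; work from column 9 back to 1 with K<->P swapped.
Row 5: chart row 5, RS - tile across columns 1-9 and work as-is.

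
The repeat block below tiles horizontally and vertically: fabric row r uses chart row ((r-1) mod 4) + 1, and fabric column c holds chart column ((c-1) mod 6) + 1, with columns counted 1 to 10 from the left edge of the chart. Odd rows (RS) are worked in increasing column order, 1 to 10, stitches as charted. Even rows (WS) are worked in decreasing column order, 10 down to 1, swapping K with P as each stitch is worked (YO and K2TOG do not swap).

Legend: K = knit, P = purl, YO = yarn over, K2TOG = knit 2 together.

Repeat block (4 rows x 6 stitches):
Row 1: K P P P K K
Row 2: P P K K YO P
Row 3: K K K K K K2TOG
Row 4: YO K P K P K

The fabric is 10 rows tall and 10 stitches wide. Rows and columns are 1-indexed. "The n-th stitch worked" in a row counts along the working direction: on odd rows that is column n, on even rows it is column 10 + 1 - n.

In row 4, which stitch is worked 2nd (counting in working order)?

Result:
K

Derivation:
For row 4: chart row = ((4-1) mod 4) + 1 = 4; this is a WS (even) row.
Chart row 4 tiled across columns 1-10: YO K P K P K YO K P K
WS row: flip the tiled sequence (start at column 10) and apply K<->P; YO and K2TOG stay.
Row 4 as worked: P K P YO P K P K P YO
Counting 2 along the worked row gives K.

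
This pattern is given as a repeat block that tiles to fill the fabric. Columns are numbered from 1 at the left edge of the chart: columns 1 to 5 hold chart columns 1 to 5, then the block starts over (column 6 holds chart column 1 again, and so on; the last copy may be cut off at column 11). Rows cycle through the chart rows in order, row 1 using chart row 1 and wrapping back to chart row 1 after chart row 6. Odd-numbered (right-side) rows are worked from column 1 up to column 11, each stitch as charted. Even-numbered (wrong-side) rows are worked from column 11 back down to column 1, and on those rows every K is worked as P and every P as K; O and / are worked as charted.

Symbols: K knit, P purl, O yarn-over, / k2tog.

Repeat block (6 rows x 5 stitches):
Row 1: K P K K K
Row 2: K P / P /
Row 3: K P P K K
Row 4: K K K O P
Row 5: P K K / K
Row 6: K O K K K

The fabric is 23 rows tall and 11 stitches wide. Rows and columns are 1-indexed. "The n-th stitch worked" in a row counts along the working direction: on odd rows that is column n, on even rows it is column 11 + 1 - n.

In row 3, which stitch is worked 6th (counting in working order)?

Row 3 uses chart row ((3-1) mod 6)+1 = 3. Row 3 is odd, so RS.
Chart row 3 tiled across columns 1-11: K P P K K K P P K K K
RS row: no reversal, no swap; stitch n worked = column n.
The 6th stitch worked is K.

Result:
K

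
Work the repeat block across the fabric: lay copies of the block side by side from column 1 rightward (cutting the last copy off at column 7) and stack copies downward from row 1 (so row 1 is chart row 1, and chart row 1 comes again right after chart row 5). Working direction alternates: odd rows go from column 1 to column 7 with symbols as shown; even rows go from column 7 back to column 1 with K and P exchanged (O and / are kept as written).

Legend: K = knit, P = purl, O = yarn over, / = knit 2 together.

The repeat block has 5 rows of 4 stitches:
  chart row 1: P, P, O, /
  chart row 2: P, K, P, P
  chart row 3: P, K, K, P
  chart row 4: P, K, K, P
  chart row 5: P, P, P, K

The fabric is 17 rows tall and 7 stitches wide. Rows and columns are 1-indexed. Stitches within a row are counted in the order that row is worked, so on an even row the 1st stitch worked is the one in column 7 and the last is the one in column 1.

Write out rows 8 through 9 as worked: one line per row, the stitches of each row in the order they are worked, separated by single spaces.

Rows as worked:
P P K K P P K
P K K P P K K

Derivation:
Row 8: chart row 3, WS - tiled (columns 1-7): P K K P P K K; work from column 7 back to 1 with K<->P swapped.
Row 9: chart row 4, RS - tile across columns 1-7 and work as-is.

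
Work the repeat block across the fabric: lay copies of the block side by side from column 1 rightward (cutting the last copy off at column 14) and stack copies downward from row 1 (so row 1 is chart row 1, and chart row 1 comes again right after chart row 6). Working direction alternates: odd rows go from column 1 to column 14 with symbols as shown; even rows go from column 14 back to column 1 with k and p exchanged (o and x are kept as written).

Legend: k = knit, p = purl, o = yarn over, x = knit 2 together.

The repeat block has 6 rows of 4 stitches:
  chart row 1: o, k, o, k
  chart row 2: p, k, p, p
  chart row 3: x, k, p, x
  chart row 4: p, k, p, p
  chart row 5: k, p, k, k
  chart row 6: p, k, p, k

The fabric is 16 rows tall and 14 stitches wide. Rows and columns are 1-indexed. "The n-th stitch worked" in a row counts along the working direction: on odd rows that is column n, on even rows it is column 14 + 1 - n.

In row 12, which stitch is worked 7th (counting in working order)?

== STITCH ==
p

Derivation:
Row 12: (12-1) mod 6 = 5, so use chart row 6. Even row -> WS.
Chart row 6 tiled across columns 1-14: p k p k p k p k p k p k p k
WS row: flip the tiled sequence (start at column 14) and apply k<->p; o and x stay.
Row 12 as worked: p k p k p k p k p k p k p k
Stitch 7 in working order -> p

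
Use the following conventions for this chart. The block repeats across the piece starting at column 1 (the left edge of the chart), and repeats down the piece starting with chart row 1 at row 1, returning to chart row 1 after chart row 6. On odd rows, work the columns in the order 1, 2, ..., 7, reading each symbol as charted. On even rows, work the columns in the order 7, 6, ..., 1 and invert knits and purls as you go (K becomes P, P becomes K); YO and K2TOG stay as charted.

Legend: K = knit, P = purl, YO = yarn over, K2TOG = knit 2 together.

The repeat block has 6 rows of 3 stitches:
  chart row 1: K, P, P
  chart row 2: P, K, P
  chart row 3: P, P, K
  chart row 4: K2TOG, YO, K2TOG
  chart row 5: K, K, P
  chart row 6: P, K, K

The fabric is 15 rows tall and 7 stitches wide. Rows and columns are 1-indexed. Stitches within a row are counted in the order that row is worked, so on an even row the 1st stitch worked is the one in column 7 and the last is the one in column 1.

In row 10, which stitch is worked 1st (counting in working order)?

Result:
K2TOG

Derivation:
For row 10: chart row = ((10-1) mod 6) + 1 = 4; this is a WS (even) row.
Chart row 4 tiled across columns 1-7: K2TOG YO K2TOG K2TOG YO K2TOG K2TOG
WS: work from column 7 back to column 1 (reverse the tiled row), swapping K<->P (YO and K2TOG unchanged).
Row 10 as worked: K2TOG K2TOG YO K2TOG K2TOG YO K2TOG
Stitch 1 in working order -> K2TOG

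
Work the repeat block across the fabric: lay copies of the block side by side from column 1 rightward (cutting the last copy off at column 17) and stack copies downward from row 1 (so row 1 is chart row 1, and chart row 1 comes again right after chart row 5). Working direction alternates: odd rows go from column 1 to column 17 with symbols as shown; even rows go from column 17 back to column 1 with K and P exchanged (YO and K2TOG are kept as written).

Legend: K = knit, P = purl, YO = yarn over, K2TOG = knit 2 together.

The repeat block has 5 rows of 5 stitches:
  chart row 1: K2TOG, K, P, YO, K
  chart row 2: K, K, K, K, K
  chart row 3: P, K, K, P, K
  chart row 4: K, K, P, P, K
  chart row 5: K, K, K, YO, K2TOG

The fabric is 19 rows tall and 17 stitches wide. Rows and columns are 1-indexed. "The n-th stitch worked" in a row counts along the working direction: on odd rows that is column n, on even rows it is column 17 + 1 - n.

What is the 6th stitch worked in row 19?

Result:
K

Derivation:
For row 19: chart row = ((19-1) mod 5) + 1 = 4; this is a RS (odd) row.
Chart row 4 tiled across columns 1-17: K K P P K K K P P K K K P P K K K
Right side: take the tiled row as-is (worked left to right from column 1).
Counting 6 along the worked row gives K.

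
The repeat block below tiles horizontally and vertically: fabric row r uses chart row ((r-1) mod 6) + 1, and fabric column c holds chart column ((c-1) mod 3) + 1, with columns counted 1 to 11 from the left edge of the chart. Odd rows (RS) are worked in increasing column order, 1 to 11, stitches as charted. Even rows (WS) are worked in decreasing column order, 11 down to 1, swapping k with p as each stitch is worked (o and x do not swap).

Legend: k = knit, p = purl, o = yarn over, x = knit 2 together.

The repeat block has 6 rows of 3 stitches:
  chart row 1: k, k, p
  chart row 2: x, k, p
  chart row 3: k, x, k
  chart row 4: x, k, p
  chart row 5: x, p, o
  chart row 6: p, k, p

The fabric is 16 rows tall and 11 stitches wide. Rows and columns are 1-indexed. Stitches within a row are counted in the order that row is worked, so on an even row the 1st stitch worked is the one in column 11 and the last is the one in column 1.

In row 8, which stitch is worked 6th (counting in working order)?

Result:
k

Derivation:
Row 8 uses chart row ((8-1) mod 6)+1 = 2. Row 8 is even, so WS.
Chart row 2 tiled across columns 1-11: x k p x k p x k p x k
WS: work from column 11 back to column 1 (reverse the tiled row), swapping k<->p (o and x unchanged).
Row 8 as worked: p x k p x k p x k p x
Counting 6 along the worked row gives k.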